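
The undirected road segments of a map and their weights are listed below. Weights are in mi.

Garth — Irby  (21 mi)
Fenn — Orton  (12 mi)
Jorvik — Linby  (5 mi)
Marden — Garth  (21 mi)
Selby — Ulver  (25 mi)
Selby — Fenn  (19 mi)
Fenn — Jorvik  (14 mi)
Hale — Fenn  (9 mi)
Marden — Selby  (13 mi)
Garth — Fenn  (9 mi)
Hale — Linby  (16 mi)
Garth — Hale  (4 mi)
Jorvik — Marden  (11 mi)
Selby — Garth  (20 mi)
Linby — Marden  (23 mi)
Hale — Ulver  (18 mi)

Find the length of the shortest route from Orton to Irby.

Settle nodes by increasing distance from Orton:
Orton: 0
Fenn: 12  (via Orton)
Hale: 21  (via Fenn)
Garth: 21  (via Fenn)
Jorvik: 26  (via Fenn)
Selby: 31  (via Fenn)
Linby: 31  (via Jorvik)
Marden: 37  (via Jorvik)
Ulver: 39  (via Hale)
Irby: 42  (via Garth)
Shortest route: Orton → Fenn → Garth → Irby = 42 mi.

42 mi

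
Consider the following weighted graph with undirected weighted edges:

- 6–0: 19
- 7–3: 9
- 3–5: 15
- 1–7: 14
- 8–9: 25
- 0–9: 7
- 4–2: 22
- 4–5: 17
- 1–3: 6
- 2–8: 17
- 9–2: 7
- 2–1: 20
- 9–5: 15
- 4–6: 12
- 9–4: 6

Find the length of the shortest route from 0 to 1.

Shortest distances from 0:
0: 0
9: 7  (via 0)
4: 13  (via 9)
2: 14  (via 9)
6: 19  (via 0)
5: 22  (via 9)
8: 31  (via 2)
1: 34  (via 2)
Shortest route: 0 → 9 → 2 → 1 = 34.

34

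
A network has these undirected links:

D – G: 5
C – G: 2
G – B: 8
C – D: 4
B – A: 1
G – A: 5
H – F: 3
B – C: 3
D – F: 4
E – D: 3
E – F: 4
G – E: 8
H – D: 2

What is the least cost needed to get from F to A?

Running Dijkstra from F:
F: 0
H: 3  (via F)
D: 4  (via F)
E: 4  (via F)
C: 8  (via D)
G: 9  (via D)
B: 11  (via C)
A: 12  (via B)
Shortest route: F → D → C → B → A = 12.

12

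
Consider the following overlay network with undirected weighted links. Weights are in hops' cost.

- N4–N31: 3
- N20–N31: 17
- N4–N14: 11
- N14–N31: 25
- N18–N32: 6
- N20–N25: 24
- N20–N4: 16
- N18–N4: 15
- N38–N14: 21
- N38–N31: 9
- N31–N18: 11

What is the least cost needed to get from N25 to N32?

58 hops' cost

Candidate routes:
N25 - N20 - N31 - N18 - N32: 24+17+11+6 = 58
N25 - N20 - N4 - N31 - N18 - N32: 24+16+3+11+6 = 60
Cheapest is N25 - N20 - N31 - N18 - N32 at 58 hops' cost.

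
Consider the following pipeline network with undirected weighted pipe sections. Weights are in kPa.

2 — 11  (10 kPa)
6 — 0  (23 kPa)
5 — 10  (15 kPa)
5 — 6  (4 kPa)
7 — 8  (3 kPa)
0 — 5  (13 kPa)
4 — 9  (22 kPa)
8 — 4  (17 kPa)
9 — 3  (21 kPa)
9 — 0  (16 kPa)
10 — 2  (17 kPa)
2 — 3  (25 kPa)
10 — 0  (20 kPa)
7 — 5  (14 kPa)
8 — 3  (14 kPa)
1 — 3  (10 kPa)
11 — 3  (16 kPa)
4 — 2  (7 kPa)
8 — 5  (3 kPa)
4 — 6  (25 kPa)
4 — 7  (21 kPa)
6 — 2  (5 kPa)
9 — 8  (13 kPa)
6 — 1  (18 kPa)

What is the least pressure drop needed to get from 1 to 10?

Enumerating some paths:
1 - 6 - 5 - 10: 18+4+15 = 37
1 - 6 - 2 - 10: 18+5+17 = 40
Cheapest is 1 - 6 - 5 - 10 at 37 kPa.

37 kPa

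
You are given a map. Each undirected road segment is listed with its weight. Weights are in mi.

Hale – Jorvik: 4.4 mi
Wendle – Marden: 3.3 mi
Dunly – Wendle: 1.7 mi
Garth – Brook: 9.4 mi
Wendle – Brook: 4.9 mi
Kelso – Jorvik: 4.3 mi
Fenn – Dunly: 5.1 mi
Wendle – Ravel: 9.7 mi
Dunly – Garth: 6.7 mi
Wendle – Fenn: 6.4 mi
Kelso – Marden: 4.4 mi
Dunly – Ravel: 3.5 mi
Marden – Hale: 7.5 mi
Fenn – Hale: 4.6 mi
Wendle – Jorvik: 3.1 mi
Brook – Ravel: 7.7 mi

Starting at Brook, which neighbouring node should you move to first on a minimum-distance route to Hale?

Wendle

Enumerating some paths:
Brook–Wendle–Jorvik–Hale: 4.9+3.1+4.4 = 12.4
Brook–Wendle–Marden–Hale: 4.9+3.3+7.5 = 15.7
Cheapest is Brook–Wendle–Jorvik–Hale at 12.4 mi.
So from Brook the first move is to Wendle.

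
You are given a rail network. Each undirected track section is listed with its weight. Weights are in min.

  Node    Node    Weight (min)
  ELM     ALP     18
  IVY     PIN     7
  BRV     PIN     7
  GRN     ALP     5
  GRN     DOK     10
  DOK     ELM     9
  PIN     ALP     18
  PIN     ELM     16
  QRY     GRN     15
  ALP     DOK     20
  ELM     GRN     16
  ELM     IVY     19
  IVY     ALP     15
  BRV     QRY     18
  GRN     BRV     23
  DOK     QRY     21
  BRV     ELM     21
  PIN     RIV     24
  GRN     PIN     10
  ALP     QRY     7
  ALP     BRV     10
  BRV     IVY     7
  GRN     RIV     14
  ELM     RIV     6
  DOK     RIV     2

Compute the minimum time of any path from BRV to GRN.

15 min

Running Dijkstra from BRV:
BRV: 0
IVY: 7  (via BRV)
PIN: 7  (via BRV)
ALP: 10  (via BRV)
GRN: 15  (via ALP)
Shortest route: BRV–ALP–GRN = 15 min.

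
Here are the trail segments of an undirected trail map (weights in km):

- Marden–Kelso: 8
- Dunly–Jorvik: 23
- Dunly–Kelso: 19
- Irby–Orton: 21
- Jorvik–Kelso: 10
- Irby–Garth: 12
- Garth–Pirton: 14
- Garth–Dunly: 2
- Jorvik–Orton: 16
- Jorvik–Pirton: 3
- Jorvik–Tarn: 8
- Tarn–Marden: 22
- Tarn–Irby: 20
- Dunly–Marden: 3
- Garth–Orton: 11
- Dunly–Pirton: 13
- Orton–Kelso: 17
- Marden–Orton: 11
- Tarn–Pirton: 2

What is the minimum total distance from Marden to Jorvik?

Settle nodes by increasing distance from Marden:
Marden: 0
Dunly: 3  (via Marden)
Garth: 5  (via Dunly)
Kelso: 8  (via Marden)
Orton: 11  (via Marden)
Pirton: 16  (via Dunly)
Irby: 17  (via Garth)
Jorvik: 18  (via Kelso)
Shortest route: Marden–Kelso–Jorvik = 18 km.

18 km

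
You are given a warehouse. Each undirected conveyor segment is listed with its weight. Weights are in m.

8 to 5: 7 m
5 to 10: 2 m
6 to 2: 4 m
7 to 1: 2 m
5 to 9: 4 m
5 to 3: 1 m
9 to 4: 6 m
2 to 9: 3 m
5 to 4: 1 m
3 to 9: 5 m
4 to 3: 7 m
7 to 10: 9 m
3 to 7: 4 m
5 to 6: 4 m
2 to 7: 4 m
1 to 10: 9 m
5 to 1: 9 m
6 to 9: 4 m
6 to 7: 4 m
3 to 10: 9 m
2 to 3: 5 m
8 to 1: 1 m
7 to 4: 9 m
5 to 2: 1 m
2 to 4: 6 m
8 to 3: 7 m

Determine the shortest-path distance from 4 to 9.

Shortest distances from 4:
4: 0
5: 1  (via 4)
2: 2  (via 5)
3: 2  (via 5)
10: 3  (via 5)
6: 5  (via 5)
9: 5  (via 5)
Shortest route: 4–5–9 = 5 m.

5 m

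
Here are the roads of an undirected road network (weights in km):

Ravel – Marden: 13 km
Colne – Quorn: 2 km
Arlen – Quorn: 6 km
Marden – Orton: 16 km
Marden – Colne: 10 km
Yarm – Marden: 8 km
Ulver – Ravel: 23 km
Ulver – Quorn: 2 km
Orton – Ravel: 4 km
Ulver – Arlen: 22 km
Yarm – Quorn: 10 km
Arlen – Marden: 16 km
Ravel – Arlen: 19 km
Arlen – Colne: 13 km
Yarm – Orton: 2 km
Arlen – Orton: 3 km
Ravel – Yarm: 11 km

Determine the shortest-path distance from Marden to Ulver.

14 km

Candidate routes:
Marden - Yarm - Orton - Arlen - Quorn - Ulver: 8+2+3+6+2 = 21
Marden - Colne - Quorn - Ulver: 10+2+2 = 14
Marden - Yarm - Quorn - Ulver: 8+10+2 = 20
Cheapest is Marden - Colne - Quorn - Ulver at 14 km.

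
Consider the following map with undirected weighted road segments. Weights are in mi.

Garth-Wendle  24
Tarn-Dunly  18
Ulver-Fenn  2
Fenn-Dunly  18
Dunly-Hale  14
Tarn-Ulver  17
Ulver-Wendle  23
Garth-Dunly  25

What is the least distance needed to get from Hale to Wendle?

Shortest distances from Hale:
Hale: 0
Dunly: 14  (via Hale)
Tarn: 32  (via Dunly)
Fenn: 32  (via Dunly)
Ulver: 34  (via Fenn)
Garth: 39  (via Dunly)
Wendle: 57  (via Ulver)
Shortest route: Hale–Dunly–Fenn–Ulver–Wendle = 57 mi.

57 mi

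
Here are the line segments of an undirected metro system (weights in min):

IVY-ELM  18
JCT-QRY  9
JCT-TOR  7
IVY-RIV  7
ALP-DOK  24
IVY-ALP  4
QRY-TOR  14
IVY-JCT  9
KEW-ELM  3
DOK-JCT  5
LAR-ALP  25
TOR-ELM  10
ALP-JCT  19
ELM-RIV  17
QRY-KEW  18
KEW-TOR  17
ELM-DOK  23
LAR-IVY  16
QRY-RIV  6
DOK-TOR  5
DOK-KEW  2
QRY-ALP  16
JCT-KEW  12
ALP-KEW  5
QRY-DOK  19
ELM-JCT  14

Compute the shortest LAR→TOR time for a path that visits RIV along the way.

43 min

Shortest LAR→RIV: LAR–IVY–RIV = 23
Best RIV to TOR: RIV–QRY–TOR costing 20
Total via RIV: 23 + 20 = 43 min.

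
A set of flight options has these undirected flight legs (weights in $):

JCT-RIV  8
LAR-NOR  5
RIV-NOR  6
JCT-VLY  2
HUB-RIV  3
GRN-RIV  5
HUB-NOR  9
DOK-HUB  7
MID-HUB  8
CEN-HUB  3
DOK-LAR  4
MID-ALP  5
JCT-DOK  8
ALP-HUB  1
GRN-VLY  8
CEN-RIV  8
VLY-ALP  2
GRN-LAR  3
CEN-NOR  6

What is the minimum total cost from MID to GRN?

Compare a few routes:
MID → HUB → RIV → GRN: 8+3+5 = 16
MID → ALP → HUB → RIV → GRN: 5+1+3+5 = 14
MID → ALP → VLY → GRN: 5+2+8 = 15
The minimum is $14 via MID → ALP → HUB → RIV → GRN.

$14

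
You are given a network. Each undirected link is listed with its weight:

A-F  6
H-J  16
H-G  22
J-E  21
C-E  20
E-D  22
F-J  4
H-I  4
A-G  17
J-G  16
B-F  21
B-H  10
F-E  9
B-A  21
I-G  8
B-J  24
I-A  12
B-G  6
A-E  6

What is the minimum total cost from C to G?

Compare a few routes:
C → E → A → F → J → G: 20+6+6+4+16 = 52
C → E → A → G: 20+6+17 = 43
C → E → F → J → G: 20+9+4+16 = 49
C → E → A → I → G: 20+6+12+8 = 46
The minimum is 43 via C → E → A → G.

43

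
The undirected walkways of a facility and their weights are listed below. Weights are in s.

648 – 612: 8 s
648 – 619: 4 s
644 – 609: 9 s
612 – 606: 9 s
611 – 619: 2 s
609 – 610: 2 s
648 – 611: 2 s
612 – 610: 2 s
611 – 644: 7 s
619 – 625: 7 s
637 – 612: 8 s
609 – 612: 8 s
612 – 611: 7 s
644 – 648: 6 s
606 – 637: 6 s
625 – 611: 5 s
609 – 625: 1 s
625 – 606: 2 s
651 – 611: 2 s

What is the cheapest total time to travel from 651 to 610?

10 s

Compare a few routes:
651–611–612–610: 2+7+2 = 11
651–611–625–609–610: 2+5+1+2 = 10
The minimum is 10 s via 651–611–625–609–610.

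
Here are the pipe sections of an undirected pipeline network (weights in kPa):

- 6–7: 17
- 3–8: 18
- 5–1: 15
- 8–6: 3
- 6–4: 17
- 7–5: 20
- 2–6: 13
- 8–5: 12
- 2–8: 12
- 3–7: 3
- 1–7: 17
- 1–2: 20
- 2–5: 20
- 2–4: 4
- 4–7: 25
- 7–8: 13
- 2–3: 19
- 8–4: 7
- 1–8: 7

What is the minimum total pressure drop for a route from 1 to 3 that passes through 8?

Best 1 to 8: 1 → 8 costing 7
Best 8 to 3: 8 → 7 → 3 costing 16
Total via 8: 7 + 16 = 23 kPa.

23 kPa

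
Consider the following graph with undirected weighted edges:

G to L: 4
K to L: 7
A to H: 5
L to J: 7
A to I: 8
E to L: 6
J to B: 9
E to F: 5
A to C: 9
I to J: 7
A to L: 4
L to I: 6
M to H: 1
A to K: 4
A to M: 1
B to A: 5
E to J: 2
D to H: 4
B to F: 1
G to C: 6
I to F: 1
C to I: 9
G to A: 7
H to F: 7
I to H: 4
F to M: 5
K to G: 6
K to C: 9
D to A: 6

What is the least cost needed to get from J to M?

Running Dijkstra from J:
J: 0
E: 2  (via J)
F: 7  (via E)
I: 7  (via J)
L: 7  (via J)
B: 8  (via F)
A: 11  (via L)
G: 11  (via L)
H: 11  (via I)
M: 12  (via F)
Shortest route: J → E → F → M = 12.

12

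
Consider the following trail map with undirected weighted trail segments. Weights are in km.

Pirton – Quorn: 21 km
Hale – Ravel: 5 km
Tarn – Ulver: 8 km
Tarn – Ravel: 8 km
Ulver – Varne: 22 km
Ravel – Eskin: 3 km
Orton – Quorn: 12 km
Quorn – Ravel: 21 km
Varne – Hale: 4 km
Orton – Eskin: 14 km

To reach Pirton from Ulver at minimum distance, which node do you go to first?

Compare a few routes:
Ulver - Tarn - Ravel - Quorn - Pirton: 8+8+21+21 = 58
Ulver - Varne - Hale - Ravel - Quorn - Pirton: 22+4+5+21+21 = 73
Ulver - Tarn - Ravel - Eskin - Orton - Quorn - Pirton: 8+8+3+14+12+21 = 66
Ulver - Varne - Hale - Ravel - Eskin - Orton - Quorn - Pirton: 22+4+5+3+14+12+21 = 81
The minimum is 58 km via Ulver - Tarn - Ravel - Quorn - Pirton.
So from Ulver the first move is to Tarn.

Tarn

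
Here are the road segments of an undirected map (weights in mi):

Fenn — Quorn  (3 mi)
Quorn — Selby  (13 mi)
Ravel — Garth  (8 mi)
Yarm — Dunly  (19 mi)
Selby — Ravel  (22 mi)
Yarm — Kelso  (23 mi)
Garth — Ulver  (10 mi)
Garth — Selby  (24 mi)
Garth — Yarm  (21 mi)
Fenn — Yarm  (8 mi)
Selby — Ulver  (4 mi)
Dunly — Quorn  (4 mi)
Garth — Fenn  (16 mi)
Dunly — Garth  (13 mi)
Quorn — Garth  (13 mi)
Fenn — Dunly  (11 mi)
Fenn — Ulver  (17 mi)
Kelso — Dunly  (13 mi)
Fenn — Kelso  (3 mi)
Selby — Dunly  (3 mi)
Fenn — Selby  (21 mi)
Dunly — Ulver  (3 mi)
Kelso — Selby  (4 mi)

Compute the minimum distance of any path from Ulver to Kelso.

8 mi

Compare a few routes:
Ulver–Selby–Kelso: 4+4 = 8
Ulver–Dunly–Kelso: 3+13 = 16
Ulver–Dunly–Selby–Kelso: 3+3+4 = 10
Ulver–Dunly–Quorn–Fenn–Kelso: 3+4+3+3 = 13
The minimum is 8 mi via Ulver–Selby–Kelso.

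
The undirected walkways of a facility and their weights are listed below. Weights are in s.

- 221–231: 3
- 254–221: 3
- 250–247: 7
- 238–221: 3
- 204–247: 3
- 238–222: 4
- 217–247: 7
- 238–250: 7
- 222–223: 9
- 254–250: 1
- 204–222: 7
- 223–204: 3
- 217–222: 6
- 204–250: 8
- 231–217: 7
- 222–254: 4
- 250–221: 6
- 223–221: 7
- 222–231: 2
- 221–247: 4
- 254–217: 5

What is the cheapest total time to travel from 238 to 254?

6 s

Candidate routes:
238 → 221 → 254: 3+3 = 6
238 → 250 → 254: 7+1 = 8
The minimum is 6 s via 238 → 221 → 254.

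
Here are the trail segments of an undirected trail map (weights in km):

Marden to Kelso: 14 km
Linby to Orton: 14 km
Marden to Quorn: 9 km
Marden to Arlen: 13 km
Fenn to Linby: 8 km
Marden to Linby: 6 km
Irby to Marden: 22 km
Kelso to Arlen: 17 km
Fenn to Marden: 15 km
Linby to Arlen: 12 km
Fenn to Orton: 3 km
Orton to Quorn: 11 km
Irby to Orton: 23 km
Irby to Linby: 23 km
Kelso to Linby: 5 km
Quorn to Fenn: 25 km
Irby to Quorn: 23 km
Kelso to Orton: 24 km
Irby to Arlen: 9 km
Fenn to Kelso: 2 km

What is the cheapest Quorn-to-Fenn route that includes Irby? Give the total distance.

49 km

Best Quorn to Irby: Quorn–Irby costing 23
Best Irby to Fenn: Irby–Orton–Fenn costing 26
Total via Irby: 23 + 26 = 49 km.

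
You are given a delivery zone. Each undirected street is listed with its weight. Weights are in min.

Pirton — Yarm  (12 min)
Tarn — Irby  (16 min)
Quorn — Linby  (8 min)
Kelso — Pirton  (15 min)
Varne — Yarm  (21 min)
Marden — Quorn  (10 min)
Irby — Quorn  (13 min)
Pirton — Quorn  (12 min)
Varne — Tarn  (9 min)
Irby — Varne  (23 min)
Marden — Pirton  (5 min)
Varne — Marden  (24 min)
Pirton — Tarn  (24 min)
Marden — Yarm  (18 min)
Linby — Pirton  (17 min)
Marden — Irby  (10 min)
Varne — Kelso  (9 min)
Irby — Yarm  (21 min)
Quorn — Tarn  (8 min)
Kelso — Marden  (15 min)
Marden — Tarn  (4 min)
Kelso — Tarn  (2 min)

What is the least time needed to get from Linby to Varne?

Shortest distances from Linby:
Linby: 0
Quorn: 8  (via Linby)
Tarn: 16  (via Quorn)
Pirton: 17  (via Linby)
Kelso: 18  (via Tarn)
Marden: 18  (via Quorn)
Irby: 21  (via Quorn)
Varne: 25  (via Tarn)
Shortest route: Linby → Quorn → Tarn → Varne = 25 min.

25 min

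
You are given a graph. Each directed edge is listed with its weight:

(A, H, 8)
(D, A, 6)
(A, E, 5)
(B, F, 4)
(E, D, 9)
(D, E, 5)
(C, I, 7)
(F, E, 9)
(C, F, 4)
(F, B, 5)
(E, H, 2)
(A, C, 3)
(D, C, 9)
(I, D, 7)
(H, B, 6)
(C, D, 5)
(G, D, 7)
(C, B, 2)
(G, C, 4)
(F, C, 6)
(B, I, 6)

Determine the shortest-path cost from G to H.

14

Enumerating some paths:
G → C → F → E → H: 4+4+9+2 = 19
G → D → E → H: 7+5+2 = 14
G → C → D → E → H: 4+5+5+2 = 16
The minimum is 14 via G → D → E → H.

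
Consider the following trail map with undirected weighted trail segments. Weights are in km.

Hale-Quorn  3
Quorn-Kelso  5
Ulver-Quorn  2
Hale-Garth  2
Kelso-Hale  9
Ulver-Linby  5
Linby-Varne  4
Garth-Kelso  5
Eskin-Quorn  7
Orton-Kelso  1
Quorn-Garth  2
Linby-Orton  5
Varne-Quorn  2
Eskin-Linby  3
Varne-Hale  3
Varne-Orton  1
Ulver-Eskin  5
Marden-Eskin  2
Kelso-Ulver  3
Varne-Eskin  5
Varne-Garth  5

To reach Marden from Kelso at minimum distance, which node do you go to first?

Orton

Compare a few routes:
Kelso → Orton → Varne → Eskin → Marden: 1+1+5+2 = 9
Kelso → Ulver → Eskin → Marden: 3+5+2 = 10
Cheapest is Kelso → Orton → Varne → Eskin → Marden at 9 km.
So from Kelso the first move is to Orton.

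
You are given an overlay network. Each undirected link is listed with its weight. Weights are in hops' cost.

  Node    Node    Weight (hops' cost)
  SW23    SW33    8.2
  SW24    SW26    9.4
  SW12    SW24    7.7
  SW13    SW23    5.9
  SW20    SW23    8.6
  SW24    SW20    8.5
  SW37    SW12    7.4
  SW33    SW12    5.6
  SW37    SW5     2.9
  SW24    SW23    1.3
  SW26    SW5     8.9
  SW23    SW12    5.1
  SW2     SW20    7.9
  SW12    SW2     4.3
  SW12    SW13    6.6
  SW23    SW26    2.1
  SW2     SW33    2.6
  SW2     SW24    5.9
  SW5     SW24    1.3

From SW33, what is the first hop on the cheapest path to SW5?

Enumerating some paths:
SW33 - SW2 - SW24 - SW5: 2.6+5.9+1.3 = 9.8
SW33 - SW12 - SW23 - SW24 - SW5: 5.6+5.1+1.3+1.3 = 13.3
SW33 - SW23 - SW24 - SW5: 8.2+1.3+1.3 = 10.8
The minimum is 9.8 hops' cost via SW33 - SW2 - SW24 - SW5.
So from SW33 the first move is to SW2.

SW2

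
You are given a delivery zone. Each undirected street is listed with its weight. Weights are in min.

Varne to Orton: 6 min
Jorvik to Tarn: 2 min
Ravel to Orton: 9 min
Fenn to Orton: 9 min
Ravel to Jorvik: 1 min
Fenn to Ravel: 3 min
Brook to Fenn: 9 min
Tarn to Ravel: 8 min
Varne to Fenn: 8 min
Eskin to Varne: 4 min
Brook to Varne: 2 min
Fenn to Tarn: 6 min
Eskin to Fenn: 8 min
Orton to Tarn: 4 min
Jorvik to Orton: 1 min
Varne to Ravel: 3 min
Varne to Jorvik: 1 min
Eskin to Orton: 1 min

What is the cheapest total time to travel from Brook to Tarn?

5 min

Shortest distances from Brook:
Brook: 0
Varne: 2  (via Brook)
Jorvik: 3  (via Varne)
Orton: 4  (via Jorvik)
Ravel: 4  (via Jorvik)
Tarn: 5  (via Jorvik)
Shortest route: Brook → Varne → Jorvik → Tarn = 5 min.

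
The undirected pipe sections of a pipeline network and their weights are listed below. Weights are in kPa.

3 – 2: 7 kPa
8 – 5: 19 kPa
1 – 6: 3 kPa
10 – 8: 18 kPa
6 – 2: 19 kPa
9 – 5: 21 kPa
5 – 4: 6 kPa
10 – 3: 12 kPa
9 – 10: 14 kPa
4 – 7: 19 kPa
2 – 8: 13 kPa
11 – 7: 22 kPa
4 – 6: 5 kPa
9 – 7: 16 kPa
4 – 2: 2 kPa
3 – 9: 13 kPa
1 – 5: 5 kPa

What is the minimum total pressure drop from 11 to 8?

56 kPa

Settle nodes by increasing distance from 11:
11: 0
7: 22  (via 11)
9: 38  (via 7)
4: 41  (via 7)
2: 43  (via 4)
6: 46  (via 4)
5: 47  (via 4)
1: 49  (via 6)
3: 50  (via 2)
10: 52  (via 9)
8: 56  (via 2)
Shortest route: 11–7–4–2–8 = 56 kPa.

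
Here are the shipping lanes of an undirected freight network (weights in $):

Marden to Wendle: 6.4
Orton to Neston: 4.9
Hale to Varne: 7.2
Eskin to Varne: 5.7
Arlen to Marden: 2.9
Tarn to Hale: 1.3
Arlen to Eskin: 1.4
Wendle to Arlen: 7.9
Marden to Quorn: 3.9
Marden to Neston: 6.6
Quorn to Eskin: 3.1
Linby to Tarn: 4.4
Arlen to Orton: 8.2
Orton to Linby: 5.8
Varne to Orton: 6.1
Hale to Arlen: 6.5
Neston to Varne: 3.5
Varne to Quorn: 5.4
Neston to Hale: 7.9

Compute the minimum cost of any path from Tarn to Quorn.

$12.3

Enumerating some paths:
Tarn → Hale → Varne → Quorn: 1.3+7.2+5.4 = 13.9
Tarn → Hale → Arlen → Marden → Quorn: 1.3+6.5+2.9+3.9 = 14.6
Tarn → Hale → Arlen → Eskin → Quorn: 1.3+6.5+1.4+3.1 = 12.3
Cheapest is Tarn → Hale → Arlen → Eskin → Quorn at $12.3.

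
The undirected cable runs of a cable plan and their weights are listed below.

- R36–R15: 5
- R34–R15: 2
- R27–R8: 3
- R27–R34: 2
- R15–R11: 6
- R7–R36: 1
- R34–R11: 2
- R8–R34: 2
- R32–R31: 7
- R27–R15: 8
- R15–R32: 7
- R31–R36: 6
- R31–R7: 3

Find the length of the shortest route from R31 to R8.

13

Shortest distances from R31:
R31: 0
R7: 3  (via R31)
R36: 4  (via R7)
R32: 7  (via R31)
R15: 9  (via R36)
R34: 11  (via R15)
R8: 13  (via R34)
Shortest route: R31–R7–R36–R15–R34–R8 = 13.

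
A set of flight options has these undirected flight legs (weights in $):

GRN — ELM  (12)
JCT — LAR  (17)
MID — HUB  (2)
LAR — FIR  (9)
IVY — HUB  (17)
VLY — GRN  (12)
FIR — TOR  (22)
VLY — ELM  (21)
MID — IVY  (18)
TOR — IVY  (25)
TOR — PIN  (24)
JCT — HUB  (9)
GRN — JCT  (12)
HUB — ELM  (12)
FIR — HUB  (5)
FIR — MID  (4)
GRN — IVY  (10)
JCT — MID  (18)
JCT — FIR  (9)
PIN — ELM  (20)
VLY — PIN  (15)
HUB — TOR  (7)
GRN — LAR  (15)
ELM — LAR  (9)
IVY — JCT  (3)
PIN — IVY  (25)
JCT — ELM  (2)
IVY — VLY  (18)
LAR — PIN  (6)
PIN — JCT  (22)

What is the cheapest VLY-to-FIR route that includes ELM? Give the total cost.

Best VLY to ELM: VLY–ELM costing 21
Shortest ELM→FIR: ELM–JCT–FIR = 11
Total via ELM: 21 + 11 = $32.

$32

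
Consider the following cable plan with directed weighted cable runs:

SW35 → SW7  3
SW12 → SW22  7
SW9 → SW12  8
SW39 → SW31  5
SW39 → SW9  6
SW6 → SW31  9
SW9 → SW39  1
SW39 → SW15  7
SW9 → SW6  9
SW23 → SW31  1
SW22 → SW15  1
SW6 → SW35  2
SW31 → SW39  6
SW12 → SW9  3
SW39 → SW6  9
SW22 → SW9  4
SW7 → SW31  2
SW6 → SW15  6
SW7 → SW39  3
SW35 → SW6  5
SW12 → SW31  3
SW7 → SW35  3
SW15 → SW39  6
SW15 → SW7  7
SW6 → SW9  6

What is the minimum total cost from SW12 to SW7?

15

Candidate routes:
SW12–SW9–SW6–SW35–SW7: 3+9+2+3 = 17
SW12–SW9–SW39–SW6–SW35–SW7: 3+1+9+2+3 = 18
SW12–SW22–SW15–SW7: 7+1+7 = 15
The minimum is 15 via SW12–SW22–SW15–SW7.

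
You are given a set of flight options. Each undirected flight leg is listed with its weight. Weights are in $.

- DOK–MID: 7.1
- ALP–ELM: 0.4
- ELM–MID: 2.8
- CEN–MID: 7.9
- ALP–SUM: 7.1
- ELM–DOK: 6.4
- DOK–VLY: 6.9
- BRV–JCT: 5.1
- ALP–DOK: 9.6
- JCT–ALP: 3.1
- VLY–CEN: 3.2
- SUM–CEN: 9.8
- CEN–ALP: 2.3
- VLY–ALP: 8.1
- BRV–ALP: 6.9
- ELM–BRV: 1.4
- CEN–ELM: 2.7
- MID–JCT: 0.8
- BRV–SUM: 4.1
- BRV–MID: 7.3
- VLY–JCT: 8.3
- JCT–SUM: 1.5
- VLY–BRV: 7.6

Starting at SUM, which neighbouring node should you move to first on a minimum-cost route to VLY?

Enumerating some paths:
SUM - JCT - ALP - CEN - VLY: 1.5+3.1+2.3+3.2 = 10.1
SUM - JCT - VLY: 1.5+8.3 = 9.8
The minimum is $9.8 via SUM - JCT - VLY.
So from SUM the first move is to JCT.

JCT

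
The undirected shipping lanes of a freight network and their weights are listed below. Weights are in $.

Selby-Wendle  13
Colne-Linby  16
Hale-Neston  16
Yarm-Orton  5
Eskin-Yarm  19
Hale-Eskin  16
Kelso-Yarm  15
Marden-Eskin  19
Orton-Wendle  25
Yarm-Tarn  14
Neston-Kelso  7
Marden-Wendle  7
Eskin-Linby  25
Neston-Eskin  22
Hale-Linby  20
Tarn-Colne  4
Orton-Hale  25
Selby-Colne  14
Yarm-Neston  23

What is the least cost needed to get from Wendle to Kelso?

$45

Candidate routes:
Wendle–Marden–Eskin–Yarm–Kelso: 7+19+19+15 = 60
Wendle–Marden–Eskin–Neston–Kelso: 7+19+22+7 = 55
Wendle–Selby–Colne–Tarn–Yarm–Kelso: 13+14+4+14+15 = 60
Wendle–Orton–Yarm–Kelso: 25+5+15 = 45
Cheapest is Wendle–Orton–Yarm–Kelso at $45.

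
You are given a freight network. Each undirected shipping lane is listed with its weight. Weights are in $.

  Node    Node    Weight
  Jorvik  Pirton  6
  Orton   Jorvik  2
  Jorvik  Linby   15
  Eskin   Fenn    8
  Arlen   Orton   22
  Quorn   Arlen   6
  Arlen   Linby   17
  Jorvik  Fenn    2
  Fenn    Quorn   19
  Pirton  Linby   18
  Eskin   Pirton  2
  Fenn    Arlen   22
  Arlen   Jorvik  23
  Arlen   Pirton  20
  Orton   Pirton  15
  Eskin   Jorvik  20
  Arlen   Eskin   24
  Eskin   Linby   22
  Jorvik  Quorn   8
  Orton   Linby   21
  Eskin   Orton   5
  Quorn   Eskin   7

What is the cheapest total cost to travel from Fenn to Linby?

Settle nodes by increasing distance from Fenn:
Fenn: 0
Jorvik: 2  (via Fenn)
Orton: 4  (via Jorvik)
Pirton: 8  (via Jorvik)
Eskin: 8  (via Fenn)
Quorn: 10  (via Jorvik)
Arlen: 16  (via Quorn)
Linby: 17  (via Jorvik)
Shortest route: Fenn → Jorvik → Linby = $17.

$17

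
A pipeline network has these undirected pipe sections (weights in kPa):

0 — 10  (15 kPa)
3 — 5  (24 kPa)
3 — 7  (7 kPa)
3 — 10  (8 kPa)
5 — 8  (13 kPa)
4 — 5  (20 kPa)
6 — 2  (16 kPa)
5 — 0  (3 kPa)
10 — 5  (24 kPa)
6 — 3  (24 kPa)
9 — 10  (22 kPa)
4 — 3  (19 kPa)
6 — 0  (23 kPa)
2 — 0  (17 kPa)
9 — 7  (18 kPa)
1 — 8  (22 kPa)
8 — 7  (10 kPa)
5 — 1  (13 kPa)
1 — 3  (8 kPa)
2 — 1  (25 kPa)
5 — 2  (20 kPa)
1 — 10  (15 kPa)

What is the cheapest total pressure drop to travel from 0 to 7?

26 kPa

Settle nodes by increasing distance from 0:
0: 0
5: 3  (via 0)
10: 15  (via 0)
1: 16  (via 5)
8: 16  (via 5)
2: 17  (via 0)
3: 23  (via 10)
4: 23  (via 5)
6: 23  (via 0)
7: 26  (via 8)
Shortest route: 0 → 5 → 8 → 7 = 26 kPa.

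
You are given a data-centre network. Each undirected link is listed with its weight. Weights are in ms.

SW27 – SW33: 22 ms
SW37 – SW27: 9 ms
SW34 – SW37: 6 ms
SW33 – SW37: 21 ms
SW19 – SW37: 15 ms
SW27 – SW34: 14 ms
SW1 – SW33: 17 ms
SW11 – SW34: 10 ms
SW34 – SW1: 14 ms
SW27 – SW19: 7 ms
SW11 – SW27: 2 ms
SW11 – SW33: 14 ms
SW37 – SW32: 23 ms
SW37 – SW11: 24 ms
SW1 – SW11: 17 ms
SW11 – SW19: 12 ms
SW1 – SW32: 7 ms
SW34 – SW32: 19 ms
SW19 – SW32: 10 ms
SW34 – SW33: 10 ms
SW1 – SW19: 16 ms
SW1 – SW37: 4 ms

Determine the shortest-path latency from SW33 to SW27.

Running Dijkstra from SW33:
SW33: 0
SW34: 10  (via SW33)
SW11: 14  (via SW33)
SW37: 16  (via SW34)
SW27: 16  (via SW11)
Shortest route: SW33–SW11–SW27 = 16 ms.

16 ms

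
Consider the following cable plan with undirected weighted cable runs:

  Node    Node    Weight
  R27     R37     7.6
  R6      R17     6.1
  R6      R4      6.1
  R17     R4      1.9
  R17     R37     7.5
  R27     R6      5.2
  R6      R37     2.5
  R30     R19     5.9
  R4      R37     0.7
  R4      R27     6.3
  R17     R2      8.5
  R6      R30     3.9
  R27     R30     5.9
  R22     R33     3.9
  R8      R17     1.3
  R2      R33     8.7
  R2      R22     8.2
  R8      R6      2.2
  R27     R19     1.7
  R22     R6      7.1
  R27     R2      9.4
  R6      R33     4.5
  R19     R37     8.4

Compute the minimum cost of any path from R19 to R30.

Running Dijkstra from R19:
R19: 0
R27: 1.7  (via R19)
R30: 5.9  (via R19)
Shortest route: R19–R30 = 5.9.

5.9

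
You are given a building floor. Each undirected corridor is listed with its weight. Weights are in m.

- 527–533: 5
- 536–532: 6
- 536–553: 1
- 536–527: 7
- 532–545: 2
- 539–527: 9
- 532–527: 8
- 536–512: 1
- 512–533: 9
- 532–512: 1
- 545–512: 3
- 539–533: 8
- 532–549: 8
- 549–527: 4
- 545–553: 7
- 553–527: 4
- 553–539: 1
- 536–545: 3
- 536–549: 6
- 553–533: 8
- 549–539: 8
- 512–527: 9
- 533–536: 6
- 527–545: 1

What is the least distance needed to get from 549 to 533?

9 m

Running Dijkstra from 549:
549: 0
527: 4  (via 549)
545: 5  (via 527)
536: 6  (via 549)
512: 7  (via 536)
532: 7  (via 545)
553: 7  (via 536)
539: 8  (via 549)
533: 9  (via 527)
Shortest route: 549–527–533 = 9 m.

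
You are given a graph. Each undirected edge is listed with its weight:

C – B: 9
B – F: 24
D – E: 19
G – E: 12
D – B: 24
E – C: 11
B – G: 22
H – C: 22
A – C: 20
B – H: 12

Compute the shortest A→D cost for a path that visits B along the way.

Best A to B: A–C–B costing 29
Shortest B→D: B–D = 24
Total via B: 29 + 24 = 53.

53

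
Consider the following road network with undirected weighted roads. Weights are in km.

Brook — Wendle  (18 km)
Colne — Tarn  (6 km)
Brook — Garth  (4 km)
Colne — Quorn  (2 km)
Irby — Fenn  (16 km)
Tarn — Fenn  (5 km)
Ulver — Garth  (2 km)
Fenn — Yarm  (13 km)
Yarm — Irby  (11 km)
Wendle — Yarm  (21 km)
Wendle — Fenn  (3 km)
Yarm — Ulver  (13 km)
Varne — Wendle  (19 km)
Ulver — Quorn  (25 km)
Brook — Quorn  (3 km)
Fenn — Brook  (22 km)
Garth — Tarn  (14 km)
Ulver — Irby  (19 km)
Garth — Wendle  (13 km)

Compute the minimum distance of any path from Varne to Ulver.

Settle nodes by increasing distance from Varne:
Varne: 0
Wendle: 19  (via Varne)
Fenn: 22  (via Wendle)
Tarn: 27  (via Fenn)
Garth: 32  (via Wendle)
Colne: 33  (via Tarn)
Ulver: 34  (via Garth)
Shortest route: Varne → Wendle → Garth → Ulver = 34 km.

34 km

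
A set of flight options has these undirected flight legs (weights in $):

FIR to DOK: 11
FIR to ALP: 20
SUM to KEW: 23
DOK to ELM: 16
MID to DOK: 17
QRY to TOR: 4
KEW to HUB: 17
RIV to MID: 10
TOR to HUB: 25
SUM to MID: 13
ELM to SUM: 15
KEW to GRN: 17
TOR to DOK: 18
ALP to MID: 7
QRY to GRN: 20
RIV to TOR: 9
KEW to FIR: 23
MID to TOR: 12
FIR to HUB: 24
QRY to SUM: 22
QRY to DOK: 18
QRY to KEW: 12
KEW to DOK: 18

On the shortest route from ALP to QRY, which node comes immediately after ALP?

Enumerating some paths:
ALP - MID - TOR - QRY: 7+12+4 = 23
ALP - MID - RIV - TOR - QRY: 7+10+9+4 = 30
Cheapest is ALP - MID - TOR - QRY at $23.
So from ALP the first move is to MID.

MID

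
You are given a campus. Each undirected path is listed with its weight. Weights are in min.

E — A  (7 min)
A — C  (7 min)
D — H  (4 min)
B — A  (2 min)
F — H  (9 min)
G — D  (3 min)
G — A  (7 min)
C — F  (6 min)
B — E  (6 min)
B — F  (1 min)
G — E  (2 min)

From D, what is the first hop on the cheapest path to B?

Candidate routes:
D → G → E → A → B: 3+2+7+2 = 14
D → G → A → B: 3+7+2 = 12
D → G → E → B: 3+2+6 = 11
The minimum is 11 min via D → G → E → B.
So from D the first move is to G.

G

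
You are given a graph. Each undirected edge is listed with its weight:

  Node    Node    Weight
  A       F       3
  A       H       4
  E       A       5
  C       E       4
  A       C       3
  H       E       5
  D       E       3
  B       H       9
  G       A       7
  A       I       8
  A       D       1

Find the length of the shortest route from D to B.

14

Settle nodes by increasing distance from D:
D: 0
A: 1  (via D)
E: 3  (via D)
C: 4  (via A)
F: 4  (via A)
H: 5  (via A)
G: 8  (via A)
I: 9  (via A)
B: 14  (via H)
Shortest route: D → A → H → B = 14.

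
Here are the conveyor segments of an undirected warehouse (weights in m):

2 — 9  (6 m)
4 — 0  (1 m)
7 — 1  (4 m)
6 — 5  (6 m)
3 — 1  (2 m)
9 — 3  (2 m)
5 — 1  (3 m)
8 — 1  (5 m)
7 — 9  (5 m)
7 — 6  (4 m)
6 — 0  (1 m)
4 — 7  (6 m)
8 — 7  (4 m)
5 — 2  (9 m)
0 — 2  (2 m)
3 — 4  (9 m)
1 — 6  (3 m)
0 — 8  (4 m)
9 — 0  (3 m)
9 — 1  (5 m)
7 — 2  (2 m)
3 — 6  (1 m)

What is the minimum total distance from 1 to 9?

Running Dijkstra from 1:
1: 0
3: 2  (via 1)
5: 3  (via 1)
6: 3  (via 1)
0: 4  (via 6)
7: 4  (via 1)
9: 4  (via 3)
Shortest route: 1–3–9 = 4 m.

4 m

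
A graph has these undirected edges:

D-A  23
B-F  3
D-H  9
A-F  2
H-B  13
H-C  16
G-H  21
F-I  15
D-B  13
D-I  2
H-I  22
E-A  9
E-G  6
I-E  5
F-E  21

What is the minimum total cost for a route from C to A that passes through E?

Best C to E: C–H–D–I–E costing 32
Best E to A: E–A costing 9
Total via E: 32 + 9 = 41.

41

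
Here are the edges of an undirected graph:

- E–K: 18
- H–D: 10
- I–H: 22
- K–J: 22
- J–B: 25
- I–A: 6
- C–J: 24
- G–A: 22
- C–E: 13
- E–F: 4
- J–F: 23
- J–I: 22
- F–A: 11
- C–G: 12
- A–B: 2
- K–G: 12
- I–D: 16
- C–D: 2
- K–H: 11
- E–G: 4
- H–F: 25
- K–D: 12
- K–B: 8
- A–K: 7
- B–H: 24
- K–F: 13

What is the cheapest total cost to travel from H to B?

Candidate routes:
H → K → B: 11+8 = 19
H → K → A → B: 11+7+2 = 20
The minimum is 19 via H → K → B.

19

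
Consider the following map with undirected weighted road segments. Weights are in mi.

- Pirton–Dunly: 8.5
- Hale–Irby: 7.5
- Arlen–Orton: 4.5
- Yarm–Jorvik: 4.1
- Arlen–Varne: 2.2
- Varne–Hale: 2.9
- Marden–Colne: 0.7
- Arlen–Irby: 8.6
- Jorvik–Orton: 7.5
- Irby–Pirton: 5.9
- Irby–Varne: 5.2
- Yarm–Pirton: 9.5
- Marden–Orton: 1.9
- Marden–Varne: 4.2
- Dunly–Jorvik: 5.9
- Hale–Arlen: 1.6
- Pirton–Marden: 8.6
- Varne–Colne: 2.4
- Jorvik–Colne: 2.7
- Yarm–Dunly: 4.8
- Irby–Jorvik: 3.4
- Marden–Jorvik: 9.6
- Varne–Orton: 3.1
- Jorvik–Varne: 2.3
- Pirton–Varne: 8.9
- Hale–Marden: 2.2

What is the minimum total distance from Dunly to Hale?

11.1 mi

Compare a few routes:
Dunly → Jorvik → Varne → Colne → Marden → Hale: 5.9+2.3+2.4+0.7+2.2 = 13.5
Dunly → Jorvik → Colne → Marden → Hale: 5.9+2.7+0.7+2.2 = 11.5
Dunly → Jorvik → Varne → Hale: 5.9+2.3+2.9 = 11.1
Dunly → Jorvik → Varne → Arlen → Hale: 5.9+2.3+2.2+1.6 = 12
The minimum is 11.1 mi via Dunly → Jorvik → Varne → Hale.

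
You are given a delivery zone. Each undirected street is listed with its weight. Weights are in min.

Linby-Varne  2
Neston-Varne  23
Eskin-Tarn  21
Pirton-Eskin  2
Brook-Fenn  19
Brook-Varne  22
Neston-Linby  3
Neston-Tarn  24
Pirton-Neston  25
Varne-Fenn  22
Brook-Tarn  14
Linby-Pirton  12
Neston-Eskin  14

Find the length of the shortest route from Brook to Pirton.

Candidate routes:
Brook → Varne → Linby → Pirton: 22+2+12 = 36
Brook → Tarn → Eskin → Pirton: 14+21+2 = 37
Cheapest is Brook → Varne → Linby → Pirton at 36 min.

36 min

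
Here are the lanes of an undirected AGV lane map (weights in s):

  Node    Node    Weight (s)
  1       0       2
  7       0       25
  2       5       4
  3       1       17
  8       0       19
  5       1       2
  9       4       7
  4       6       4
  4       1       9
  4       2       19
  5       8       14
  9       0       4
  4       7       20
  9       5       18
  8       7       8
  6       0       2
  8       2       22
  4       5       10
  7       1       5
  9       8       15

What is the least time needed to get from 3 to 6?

21 s

Settle nodes by increasing distance from 3:
3: 0
1: 17  (via 3)
0: 19  (via 1)
5: 19  (via 1)
6: 21  (via 0)
Shortest route: 3 → 1 → 0 → 6 = 21 s.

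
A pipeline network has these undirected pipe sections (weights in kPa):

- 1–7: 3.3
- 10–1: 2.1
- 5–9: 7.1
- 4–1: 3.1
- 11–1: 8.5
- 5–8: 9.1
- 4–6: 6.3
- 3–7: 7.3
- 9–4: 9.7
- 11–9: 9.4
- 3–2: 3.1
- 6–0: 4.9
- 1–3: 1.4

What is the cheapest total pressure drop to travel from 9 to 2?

Running Dijkstra from 9:
9: 0
5: 7.1  (via 9)
11: 9.4  (via 9)
4: 9.7  (via 9)
1: 12.8  (via 4)
3: 14.2  (via 1)
10: 14.9  (via 1)
6: 16  (via 4)
7: 16.1  (via 1)
8: 16.2  (via 5)
2: 17.3  (via 3)
Shortest route: 9–4–1–3–2 = 17.3 kPa.

17.3 kPa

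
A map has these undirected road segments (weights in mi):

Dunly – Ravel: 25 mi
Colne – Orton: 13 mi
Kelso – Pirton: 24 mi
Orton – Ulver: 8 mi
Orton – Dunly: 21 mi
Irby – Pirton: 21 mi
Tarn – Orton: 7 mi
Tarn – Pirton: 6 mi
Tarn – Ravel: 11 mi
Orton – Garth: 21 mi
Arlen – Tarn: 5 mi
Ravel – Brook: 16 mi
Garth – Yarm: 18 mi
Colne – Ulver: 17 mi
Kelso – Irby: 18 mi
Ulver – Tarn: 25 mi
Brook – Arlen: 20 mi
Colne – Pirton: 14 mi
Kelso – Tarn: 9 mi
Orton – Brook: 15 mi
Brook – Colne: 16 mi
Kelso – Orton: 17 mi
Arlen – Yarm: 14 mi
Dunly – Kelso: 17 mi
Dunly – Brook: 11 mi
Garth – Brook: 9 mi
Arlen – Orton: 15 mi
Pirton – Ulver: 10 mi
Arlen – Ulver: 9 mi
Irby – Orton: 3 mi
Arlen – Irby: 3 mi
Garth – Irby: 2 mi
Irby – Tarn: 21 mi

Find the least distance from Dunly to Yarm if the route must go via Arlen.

39 mi

Best Dunly to Arlen: Dunly–Brook–Garth–Irby–Arlen costing 25
Best Arlen to Yarm: Arlen–Yarm costing 14
Total via Arlen: 25 + 14 = 39 mi.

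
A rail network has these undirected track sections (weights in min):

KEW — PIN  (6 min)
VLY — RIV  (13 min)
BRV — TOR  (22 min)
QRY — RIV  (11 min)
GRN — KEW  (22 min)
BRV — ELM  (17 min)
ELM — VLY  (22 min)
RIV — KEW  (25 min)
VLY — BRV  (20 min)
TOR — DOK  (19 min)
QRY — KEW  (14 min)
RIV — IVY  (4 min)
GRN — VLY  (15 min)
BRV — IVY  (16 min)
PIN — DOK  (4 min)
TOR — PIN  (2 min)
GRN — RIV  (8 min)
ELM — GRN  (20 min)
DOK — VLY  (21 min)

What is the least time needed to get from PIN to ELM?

41 min

Shortest distances from PIN:
PIN: 0
TOR: 2  (via PIN)
DOK: 4  (via PIN)
KEW: 6  (via PIN)
QRY: 20  (via KEW)
BRV: 24  (via TOR)
VLY: 25  (via DOK)
GRN: 28  (via KEW)
RIV: 31  (via KEW)
IVY: 35  (via RIV)
ELM: 41  (via BRV)
Shortest route: PIN–TOR–BRV–ELM = 41 min.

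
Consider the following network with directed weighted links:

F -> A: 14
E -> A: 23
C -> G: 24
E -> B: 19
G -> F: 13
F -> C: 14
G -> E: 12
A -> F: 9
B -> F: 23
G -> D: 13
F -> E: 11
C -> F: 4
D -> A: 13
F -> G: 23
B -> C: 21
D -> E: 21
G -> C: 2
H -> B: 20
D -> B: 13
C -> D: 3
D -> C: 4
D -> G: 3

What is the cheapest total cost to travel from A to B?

Candidate routes:
A–F–G–C–D–B: 9+23+2+3+13 = 50
A–F–E–B: 9+11+19 = 39
Cheapest is A–F–E–B at 39.

39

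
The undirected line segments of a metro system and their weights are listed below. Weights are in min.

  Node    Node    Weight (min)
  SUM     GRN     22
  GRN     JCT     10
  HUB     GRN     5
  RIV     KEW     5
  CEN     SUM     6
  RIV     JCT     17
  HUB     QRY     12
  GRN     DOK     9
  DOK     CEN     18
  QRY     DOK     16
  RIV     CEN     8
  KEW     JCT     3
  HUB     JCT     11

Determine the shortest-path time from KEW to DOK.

Settle nodes by increasing distance from KEW:
KEW: 0
JCT: 3  (via KEW)
RIV: 5  (via KEW)
CEN: 13  (via RIV)
GRN: 13  (via JCT)
HUB: 14  (via JCT)
SUM: 19  (via CEN)
DOK: 22  (via GRN)
Shortest route: KEW → JCT → GRN → DOK = 22 min.

22 min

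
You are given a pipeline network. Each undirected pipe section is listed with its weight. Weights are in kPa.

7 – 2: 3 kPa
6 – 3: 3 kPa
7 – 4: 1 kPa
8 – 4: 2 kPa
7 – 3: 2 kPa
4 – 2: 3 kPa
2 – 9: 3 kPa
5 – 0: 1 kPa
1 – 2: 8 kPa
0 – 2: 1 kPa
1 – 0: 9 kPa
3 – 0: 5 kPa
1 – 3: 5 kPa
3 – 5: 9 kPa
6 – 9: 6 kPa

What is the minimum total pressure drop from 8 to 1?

10 kPa

Candidate routes:
8–4–7–2–1: 2+1+3+8 = 14
8–4–7–3–1: 2+1+2+5 = 10
8–4–2–1: 2+3+8 = 13
The minimum is 10 kPa via 8–4–7–3–1.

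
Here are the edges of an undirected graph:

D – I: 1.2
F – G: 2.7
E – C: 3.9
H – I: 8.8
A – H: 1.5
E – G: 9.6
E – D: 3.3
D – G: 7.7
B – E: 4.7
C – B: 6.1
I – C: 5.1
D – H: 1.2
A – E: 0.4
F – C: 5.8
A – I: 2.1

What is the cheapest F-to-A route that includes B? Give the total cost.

Shortest F→B: F–C–B = 11.9
Best B to A: B–E–A costing 5.1
Total via B: 11.9 + 5.1 = 17.

17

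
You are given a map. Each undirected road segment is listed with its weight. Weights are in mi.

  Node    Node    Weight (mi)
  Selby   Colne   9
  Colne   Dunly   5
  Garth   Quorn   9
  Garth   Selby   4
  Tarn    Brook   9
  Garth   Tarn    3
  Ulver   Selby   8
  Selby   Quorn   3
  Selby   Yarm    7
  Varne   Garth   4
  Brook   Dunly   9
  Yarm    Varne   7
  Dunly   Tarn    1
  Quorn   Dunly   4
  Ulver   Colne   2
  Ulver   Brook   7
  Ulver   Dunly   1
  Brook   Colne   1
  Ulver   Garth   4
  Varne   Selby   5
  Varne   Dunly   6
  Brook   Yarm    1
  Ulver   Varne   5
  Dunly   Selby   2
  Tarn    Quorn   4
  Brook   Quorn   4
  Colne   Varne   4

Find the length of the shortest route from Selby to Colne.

Compare a few routes:
Selby–Quorn–Brook–Colne: 3+4+1 = 8
Selby–Dunly–Colne: 2+5 = 7
Selby–Dunly–Ulver–Colne: 2+1+2 = 5
The minimum is 5 mi via Selby–Dunly–Ulver–Colne.

5 mi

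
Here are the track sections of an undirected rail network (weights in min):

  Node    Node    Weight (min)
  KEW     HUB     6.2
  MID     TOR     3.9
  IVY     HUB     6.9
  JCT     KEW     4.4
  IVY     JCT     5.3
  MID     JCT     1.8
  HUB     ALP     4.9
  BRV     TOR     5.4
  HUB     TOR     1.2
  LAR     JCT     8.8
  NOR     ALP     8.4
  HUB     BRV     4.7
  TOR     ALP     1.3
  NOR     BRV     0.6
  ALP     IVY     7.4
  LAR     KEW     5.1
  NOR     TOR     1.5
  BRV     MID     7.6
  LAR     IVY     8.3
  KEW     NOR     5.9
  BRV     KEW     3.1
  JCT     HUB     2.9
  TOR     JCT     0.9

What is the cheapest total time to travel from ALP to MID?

4 min

Enumerating some paths:
ALP - HUB - TOR - JCT - MID: 4.9+1.2+0.9+1.8 = 8.8
ALP - TOR - MID: 1.3+3.9 = 5.2
ALP - TOR - JCT - MID: 1.3+0.9+1.8 = 4
ALP - TOR - HUB - JCT - MID: 1.3+1.2+2.9+1.8 = 7.2
Cheapest is ALP - TOR - JCT - MID at 4 min.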